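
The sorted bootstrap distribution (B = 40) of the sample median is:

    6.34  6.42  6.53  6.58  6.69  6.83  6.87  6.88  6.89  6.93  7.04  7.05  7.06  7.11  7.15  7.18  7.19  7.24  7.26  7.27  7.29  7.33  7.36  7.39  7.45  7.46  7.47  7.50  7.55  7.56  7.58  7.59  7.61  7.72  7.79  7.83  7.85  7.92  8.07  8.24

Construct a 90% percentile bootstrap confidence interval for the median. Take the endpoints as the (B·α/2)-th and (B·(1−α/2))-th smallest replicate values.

(6.42, 7.92)

α = 0.10; lower rank = 40 × 0.050 = 2; upper rank = 40 × 0.950 = 38.
The 2nd smallest replicate is 6.42; the 38th is 7.92.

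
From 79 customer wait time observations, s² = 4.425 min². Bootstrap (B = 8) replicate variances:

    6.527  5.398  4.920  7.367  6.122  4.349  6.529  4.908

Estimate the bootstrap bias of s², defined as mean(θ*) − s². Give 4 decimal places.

bias = +1.3400

mean(θ*) = (6.527 + 5.398 + 4.920 + 7.367 + 6.122 + 4.349 + 6.529 + 4.908) / 8 = 5.76500
bias = 5.76500 − 4.425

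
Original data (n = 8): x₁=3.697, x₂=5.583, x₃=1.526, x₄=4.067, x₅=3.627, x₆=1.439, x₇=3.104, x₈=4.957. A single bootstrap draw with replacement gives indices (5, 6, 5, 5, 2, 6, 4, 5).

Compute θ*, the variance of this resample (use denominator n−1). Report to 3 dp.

Resample values: 3.627, 1.439, 3.627, 3.627, 5.583, 1.439, 4.067, 3.627.
Mean = 3.3795; sum of squared deviations = 13.1042
s² = 13.1042 / 7 = 1.8720

θ* = 1.872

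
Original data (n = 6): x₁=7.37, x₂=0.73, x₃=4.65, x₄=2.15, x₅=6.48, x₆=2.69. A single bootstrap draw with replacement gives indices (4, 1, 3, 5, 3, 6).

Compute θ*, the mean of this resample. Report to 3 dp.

θ* = 4.665

Resample values: 2.15, 7.37, 4.65, 6.48, 4.65, 2.69.
Mean = (2.15 + 7.37 + 4.65 + 6.48 + 4.65 + 2.69) / 6 = 27.990 / 6 = 4.665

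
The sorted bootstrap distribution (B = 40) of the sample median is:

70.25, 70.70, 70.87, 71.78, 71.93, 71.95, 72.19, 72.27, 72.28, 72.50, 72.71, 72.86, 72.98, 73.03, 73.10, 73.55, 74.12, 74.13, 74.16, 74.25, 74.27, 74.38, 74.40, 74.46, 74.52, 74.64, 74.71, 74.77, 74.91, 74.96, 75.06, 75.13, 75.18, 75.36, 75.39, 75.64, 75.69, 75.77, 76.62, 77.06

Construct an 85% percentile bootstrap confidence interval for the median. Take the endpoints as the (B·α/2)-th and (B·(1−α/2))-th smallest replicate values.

(70.87, 75.69)

α = 0.15; lower rank = 40 × 0.075 = 3; upper rank = 40 × 0.925 = 37.
The 3rd smallest replicate is 70.87; the 37th is 75.69.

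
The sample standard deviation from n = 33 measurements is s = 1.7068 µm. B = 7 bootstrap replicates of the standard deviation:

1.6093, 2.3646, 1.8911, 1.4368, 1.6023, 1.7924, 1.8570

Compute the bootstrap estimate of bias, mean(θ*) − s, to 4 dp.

mean(θ*) = (1.6093 + 2.3646 + 1.8911 + 1.4368 + 1.6023 + 1.7924 + 1.8570) / 7 = 1.79336
bias = 1.79336 − 1.7068

bias = +0.0866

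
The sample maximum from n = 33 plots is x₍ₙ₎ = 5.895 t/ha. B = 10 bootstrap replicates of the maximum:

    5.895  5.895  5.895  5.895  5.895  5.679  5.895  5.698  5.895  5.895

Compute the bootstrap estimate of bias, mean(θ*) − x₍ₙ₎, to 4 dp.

mean(θ*) = (5.895 + 5.895 + 5.895 + 5.895 + 5.895 + 5.679 + 5.895 + 5.698 + 5.895 + 5.895) / 10 = 5.85370
bias = 5.85370 − 5.895

bias = −0.0413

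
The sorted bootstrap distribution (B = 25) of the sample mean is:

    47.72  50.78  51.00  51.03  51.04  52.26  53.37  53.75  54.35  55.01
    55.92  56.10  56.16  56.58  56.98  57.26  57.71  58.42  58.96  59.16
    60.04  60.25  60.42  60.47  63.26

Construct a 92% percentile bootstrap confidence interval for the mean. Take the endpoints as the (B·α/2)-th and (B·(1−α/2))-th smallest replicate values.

(47.72, 60.47)

α = 0.08; lower rank = 25 × 0.040 = 1; upper rank = 25 × 0.960 = 24.
The 1st smallest replicate is 47.72; the 24th is 60.47.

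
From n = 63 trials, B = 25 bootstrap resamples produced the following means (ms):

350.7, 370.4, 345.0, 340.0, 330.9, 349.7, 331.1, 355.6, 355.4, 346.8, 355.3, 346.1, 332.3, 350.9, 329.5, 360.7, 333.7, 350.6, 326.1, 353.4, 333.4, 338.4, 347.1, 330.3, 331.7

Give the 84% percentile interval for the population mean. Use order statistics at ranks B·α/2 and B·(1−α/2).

Sorted replicates: 326.1, 329.5, 330.3, 330.9, 331.1, 331.7, 332.3, 333.4, 333.7, 338.4, 340.0, 345.0, 346.1, 346.8, 347.1, 349.7, 350.6, 350.7, 350.9, 353.4, 355.3, 355.4, 355.6, 360.7, 370.4
α = 0.16; lower rank = 25 × 0.080 = 2; upper rank = 25 × 0.920 = 23.
The 2nd smallest replicate is 329.5; the 23rd is 355.6.

(329.5, 355.6)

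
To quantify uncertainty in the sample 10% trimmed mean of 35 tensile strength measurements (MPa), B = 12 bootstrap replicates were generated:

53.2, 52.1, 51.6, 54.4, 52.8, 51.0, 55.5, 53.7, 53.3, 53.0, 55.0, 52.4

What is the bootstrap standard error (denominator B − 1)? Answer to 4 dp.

Bootstrap SE is the standard deviation of the 12 replicate 10% trimmed means.
Mean of replicates: (53.2 + 52.1 + 51.6 + 54.4 + 52.8 + 51.0 + 55.5 + 53.7 + 53.3 + 53.0 + 55.0 + 52.4) / 12 = 638.00000 / 12 = 53.16667
Sum of squared deviations: (+0.03333)² + (−1.06667)² + (−1.56667)² + (+1.23333)² + (−0.36667)² + (−2.16667)² + (+2.33333)² + (+0.53333)² + (+0.13333)² + (−0.16667)² + (+1.83333)² + (−0.76667)² = 19.66667
Variance = 19.66667 / 11 = 1.78788
SE* = √1.78788

SE* = 1.3371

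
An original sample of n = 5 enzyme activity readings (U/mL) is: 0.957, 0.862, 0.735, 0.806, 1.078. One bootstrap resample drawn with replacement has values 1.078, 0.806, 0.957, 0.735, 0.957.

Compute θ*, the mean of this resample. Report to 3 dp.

Mean = (1.078 + 0.806 + 0.957 + 0.735 + 0.957) / 5 = 4.5330 / 5 = 0.907

θ* = 0.907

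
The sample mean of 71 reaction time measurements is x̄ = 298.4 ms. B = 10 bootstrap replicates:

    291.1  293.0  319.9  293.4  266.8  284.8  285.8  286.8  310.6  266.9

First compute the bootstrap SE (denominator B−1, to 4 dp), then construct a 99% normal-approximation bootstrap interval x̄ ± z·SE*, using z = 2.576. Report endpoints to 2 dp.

Mean of replicates = 289.9100; sum of squared deviations = 2466.8290; SE* = √(2466.8290/9) = 16.5557
Margin = 2.576 × 16.5557 = 42.647
Interval: 298.4 ± 42.647

(255.75, 341.05)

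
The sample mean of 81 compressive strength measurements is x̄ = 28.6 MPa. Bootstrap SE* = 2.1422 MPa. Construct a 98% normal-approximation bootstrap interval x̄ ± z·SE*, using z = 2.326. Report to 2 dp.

(23.62, 33.58)

Margin = 2.326 × 2.1422 = 4.983
Interval: 28.6 ± 4.983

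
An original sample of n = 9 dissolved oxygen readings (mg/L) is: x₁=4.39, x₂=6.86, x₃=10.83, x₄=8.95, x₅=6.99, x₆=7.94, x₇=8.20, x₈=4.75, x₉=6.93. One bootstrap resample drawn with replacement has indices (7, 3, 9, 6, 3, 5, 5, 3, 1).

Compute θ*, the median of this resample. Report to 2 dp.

θ* = 7.94

Resample values: 8.20, 10.83, 6.93, 7.94, 10.83, 6.99, 6.99, 10.83, 4.39.
Sorted: 4.39, 6.93, 6.99, 6.99, 7.94, 8.20, 10.83, 10.83, 10.83
Median = middle value = 7.94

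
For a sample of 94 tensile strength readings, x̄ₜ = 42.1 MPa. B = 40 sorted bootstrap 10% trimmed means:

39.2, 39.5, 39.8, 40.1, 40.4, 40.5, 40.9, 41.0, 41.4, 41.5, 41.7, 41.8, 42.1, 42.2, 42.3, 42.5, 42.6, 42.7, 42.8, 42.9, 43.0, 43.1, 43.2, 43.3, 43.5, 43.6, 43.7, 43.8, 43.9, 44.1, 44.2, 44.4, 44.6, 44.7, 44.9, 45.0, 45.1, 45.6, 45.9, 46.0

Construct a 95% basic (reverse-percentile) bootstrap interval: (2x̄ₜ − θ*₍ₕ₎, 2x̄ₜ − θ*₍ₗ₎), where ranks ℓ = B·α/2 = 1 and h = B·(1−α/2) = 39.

(38.3, 45.0)

Percentile endpoints at ranks 1 and 39: θ*₍1₎ = 39.2, θ*₍39₎ = 45.9.
Basic interval reflects these around x̄ₜ:
  lower = 2 × 42.1 − 45.9 = 38.3
  upper = 2 × 42.1 − 39.2 = 45.0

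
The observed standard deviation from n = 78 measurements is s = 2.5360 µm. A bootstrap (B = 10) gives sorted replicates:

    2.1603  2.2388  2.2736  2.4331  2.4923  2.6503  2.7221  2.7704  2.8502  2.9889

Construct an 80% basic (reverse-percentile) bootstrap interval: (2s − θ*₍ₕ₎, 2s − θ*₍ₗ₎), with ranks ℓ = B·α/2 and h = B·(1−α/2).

Percentile endpoints at ranks 1 and 9: θ*₍1₎ = 2.1603, θ*₍9₎ = 2.8502.
Basic interval reflects these around s:
  lower = 2 × 2.5360 − 2.8502 = 2.2218
  upper = 2 × 2.5360 − 2.1603 = 2.9117

(2.2218, 2.9117)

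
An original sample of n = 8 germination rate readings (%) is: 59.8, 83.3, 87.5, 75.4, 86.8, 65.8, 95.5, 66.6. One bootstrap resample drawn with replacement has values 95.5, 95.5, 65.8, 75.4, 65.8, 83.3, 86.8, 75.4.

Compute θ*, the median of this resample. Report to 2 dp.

θ* = 79.35

Sorted: 65.8, 65.8, 75.4, 75.4, 83.3, 86.8, 95.5, 95.5
Median = average of the two middle values = 79.35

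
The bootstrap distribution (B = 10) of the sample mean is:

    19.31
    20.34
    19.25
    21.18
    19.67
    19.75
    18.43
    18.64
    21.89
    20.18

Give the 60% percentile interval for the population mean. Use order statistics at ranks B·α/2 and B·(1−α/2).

(18.64, 20.34)

Sorted replicates: 18.43, 18.64, 19.25, 19.31, 19.67, 19.75, 20.18, 20.34, 21.18, 21.89
α = 0.40; lower rank = 10 × 0.200 = 2; upper rank = 10 × 0.800 = 8.
The 2nd smallest replicate is 18.64; the 8th is 20.34.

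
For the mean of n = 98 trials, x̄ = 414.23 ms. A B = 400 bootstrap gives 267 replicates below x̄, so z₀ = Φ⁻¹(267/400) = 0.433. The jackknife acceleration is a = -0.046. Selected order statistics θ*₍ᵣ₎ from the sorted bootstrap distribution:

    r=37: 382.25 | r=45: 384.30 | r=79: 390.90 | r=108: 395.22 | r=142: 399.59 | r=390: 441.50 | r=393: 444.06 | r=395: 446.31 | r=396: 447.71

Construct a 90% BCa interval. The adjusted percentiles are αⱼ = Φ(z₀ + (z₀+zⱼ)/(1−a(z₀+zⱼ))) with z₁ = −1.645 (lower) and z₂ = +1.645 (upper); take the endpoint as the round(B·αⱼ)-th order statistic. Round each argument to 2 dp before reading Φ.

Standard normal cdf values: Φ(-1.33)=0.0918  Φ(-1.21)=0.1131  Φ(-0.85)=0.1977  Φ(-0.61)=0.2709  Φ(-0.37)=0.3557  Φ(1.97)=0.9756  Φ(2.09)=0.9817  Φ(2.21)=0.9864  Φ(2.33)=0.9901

Lower: z₀ + z₁ = 0.433 + (-1.645) = -1.212; 1 − a(z₀+z₁) = 1 − (-0.046)(-1.212) = 0.9442; argument = 0.433 + (-1.212)/0.9442 = -0.8506 → -0.85.
α₁ = Φ(-0.85) = 0.1977; rank = round(400 × 0.1977) = 79; θ*₍79₎ = 390.90.
Upper: z₀ + z₂ = 2.078; 1 − a(z₀+z₂) = 1.0956; argument = 2.3297 → 2.33; α₂ = 0.9901; rank = 396; θ*₍396₎ = 447.71.

(390.90, 447.71)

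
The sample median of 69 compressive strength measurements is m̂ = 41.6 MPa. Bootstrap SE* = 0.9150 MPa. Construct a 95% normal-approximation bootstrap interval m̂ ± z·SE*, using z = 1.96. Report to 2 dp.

Margin = 1.96 × 0.9150 = 1.793
Interval: 41.6 ± 1.793

(39.81, 43.39)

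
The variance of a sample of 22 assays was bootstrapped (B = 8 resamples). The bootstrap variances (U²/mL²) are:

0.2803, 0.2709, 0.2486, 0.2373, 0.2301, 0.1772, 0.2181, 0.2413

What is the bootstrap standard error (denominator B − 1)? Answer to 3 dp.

Bootstrap SE is the standard deviation of the 8 replicate variances.
Mean of replicates: (0.2803 + 0.2709 + 0.2486 + 0.2373 + 0.2301 + 0.1772 + 0.2181 + 0.2413) / 8 = 1.90380 / 8 = 0.23797
Sum of squared deviations: (+0.04233)² + (+0.03292)² + (+0.01062)² + (−0.00067)² + (−0.00787)² + (−0.06077)² + (−0.01988)² + (+0.00332)² = 0.00715
Variance = 0.00715 / 7 = 0.00102
SE* = √0.00102

SE* = 0.032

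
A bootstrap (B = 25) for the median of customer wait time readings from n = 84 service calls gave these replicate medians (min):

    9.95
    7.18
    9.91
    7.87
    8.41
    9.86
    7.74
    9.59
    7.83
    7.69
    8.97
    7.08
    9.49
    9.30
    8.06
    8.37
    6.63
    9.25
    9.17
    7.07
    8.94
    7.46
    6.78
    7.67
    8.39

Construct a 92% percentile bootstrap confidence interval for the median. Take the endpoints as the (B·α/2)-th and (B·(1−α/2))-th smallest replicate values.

(6.63, 9.91)

Sorted replicates: 6.63, 6.78, 7.07, 7.08, 7.18, 7.46, 7.67, 7.69, 7.74, 7.83, 7.87, 8.06, 8.37, 8.39, 8.41, 8.94, 8.97, 9.17, 9.25, 9.30, 9.49, 9.59, 9.86, 9.91, 9.95
α = 0.08; lower rank = 25 × 0.040 = 1; upper rank = 25 × 0.960 = 24.
The 1st smallest replicate is 6.63; the 24th is 9.91.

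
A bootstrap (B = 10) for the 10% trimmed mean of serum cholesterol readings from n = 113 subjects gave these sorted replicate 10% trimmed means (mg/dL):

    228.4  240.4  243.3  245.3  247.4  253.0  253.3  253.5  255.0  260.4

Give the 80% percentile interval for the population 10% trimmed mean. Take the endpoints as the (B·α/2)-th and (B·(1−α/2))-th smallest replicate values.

(228.4, 255.0)

α = 0.20; lower rank = 10 × 0.100 = 1; upper rank = 10 × 0.900 = 9.
The 1st smallest replicate is 228.4; the 9th is 255.0.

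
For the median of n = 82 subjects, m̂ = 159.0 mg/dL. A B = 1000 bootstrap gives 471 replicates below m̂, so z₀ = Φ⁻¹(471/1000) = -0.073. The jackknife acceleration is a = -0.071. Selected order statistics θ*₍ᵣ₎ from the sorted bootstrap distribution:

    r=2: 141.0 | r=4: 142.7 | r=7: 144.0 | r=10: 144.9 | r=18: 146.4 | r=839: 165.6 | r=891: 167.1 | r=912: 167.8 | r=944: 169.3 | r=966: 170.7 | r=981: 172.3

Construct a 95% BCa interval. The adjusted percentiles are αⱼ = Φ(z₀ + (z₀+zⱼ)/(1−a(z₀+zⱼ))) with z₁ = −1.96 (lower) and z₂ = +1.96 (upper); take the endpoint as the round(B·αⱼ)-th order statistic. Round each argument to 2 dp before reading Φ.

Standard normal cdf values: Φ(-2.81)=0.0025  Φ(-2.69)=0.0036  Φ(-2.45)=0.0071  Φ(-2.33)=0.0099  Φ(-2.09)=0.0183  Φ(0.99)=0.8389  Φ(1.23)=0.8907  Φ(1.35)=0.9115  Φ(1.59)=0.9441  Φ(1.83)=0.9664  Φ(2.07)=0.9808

Lower: z₀ + z₁ = -0.073 + (-1.960) = -2.033; 1 − a(z₀+z₁) = 1 − (-0.071)(-2.033) = 0.8557; argument = -0.073 + (-2.033)/0.8557 = -2.4490 → -2.45.
α₁ = Φ(-2.45) = 0.0071; rank = round(1000 × 0.0071) = 7; θ*₍7₎ = 144.0.
Upper: z₀ + z₂ = 1.887; 1 − a(z₀+z₂) = 1.1340; argument = 1.5911 → 1.59; α₂ = 0.9441; rank = 944; θ*₍944₎ = 169.3.

(144.0, 169.3)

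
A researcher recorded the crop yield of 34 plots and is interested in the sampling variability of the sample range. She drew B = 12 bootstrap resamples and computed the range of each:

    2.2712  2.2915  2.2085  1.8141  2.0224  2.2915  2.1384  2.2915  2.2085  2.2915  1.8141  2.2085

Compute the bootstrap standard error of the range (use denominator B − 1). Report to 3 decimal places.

Bootstrap SE is the standard deviation of the 12 replicate ranges.
Mean of replicates: (2.2712 + 2.2915 + 2.2085 + 1.8141 + 2.0224 + 2.2915 + 2.1384 + 2.2915 + 2.2085 + 2.2915 + 1.8141 + 2.2085) / 12 = 25.85170 / 12 = 2.15431
Sum of squared deviations: (+0.11689)² + (+0.13719)² + (+0.05419)² + (−0.34021)² + (−0.13191)² + (+0.13719)² + (−0.01591)² + (+0.13719)² + (+0.05419)² + (+0.13719)² + (−0.34021)² + (+0.05419)² = 0.34690
Variance = 0.34690 / 11 = 0.03154
SE* = √0.03154

SE* = 0.178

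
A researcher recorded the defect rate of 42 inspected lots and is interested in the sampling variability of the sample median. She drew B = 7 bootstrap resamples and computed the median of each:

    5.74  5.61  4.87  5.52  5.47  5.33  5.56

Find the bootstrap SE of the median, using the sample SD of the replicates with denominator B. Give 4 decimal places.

Bootstrap SE is the standard deviation of the 7 replicate medians.
Mean of replicates: (5.74 + 5.61 + 4.87 + 5.52 + 5.47 + 5.33 + 5.56) / 7 = 38.10000 / 7 = 5.44286
Sum of squared deviations: (+0.29714)² + (+0.16714)² + (−0.57286)² + (+0.07714)² + (+0.02714)² + (−0.11286)² + (+0.11714)² = 0.47754
Variance = 0.47754 / 7 = 0.06822
SE* = √0.06822

SE* = 0.2612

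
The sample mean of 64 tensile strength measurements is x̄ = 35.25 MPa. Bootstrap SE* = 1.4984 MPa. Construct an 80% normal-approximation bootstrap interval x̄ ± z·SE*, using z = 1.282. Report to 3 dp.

Margin = 1.282 × 1.4984 = 1.9209
Interval: 35.25 ± 1.9209

(33.329, 37.171)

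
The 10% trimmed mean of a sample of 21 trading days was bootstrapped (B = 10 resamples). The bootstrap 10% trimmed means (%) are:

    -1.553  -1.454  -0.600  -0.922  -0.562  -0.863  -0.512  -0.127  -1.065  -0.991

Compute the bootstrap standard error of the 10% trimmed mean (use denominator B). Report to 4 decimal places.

Bootstrap SE is the standard deviation of the 10 replicate 10% trimmed means.
Mean of replicates: ((-1.553) + (-1.454) + (-0.600) + (-0.922) + (-0.562) + (-0.863) + (-0.512) + (-0.127) + (-1.065) + (-0.991)) / 10 = -8.64900 / 10 = -0.86490
Sum of squared deviations: (−0.68810)² + (−0.58910)² + (+0.26490)² + (−0.05710)² + (+0.30290)² + (+0.00190)² + (+0.35290)² + (+0.73790)² + (−0.20010)² + (−0.12610)² = 1.71068
Variance = 1.71068 / 10 = 0.17107
SE* = √0.17107

SE* = 0.4136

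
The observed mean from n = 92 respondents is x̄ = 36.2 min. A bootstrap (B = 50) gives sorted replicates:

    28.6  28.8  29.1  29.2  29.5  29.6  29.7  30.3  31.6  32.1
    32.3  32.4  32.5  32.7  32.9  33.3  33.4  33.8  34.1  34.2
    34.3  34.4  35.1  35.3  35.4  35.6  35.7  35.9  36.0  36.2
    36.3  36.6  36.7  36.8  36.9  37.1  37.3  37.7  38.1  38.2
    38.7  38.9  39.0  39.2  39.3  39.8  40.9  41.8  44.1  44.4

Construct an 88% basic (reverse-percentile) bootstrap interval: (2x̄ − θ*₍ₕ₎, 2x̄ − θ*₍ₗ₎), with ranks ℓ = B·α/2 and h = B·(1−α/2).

Percentile endpoints at ranks 3 and 47: θ*₍3₎ = 29.1, θ*₍47₎ = 40.9.
Basic interval reflects these around x̄:
  lower = 2 × 36.2 − 40.9 = 31.5
  upper = 2 × 36.2 − 29.1 = 43.3

(31.5, 43.3)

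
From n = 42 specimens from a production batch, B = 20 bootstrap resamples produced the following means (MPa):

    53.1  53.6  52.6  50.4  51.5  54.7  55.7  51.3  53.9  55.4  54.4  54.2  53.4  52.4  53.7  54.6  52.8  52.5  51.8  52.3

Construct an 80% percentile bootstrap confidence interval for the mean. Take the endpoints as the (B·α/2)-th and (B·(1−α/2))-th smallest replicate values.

(51.3, 54.7)

Sorted replicates: 50.4, 51.3, 51.5, 51.8, 52.3, 52.4, 52.5, 52.6, 52.8, 53.1, 53.4, 53.6, 53.7, 53.9, 54.2, 54.4, 54.6, 54.7, 55.4, 55.7
α = 0.20; lower rank = 20 × 0.100 = 2; upper rank = 20 × 0.900 = 18.
The 2nd smallest replicate is 51.3; the 18th is 54.7.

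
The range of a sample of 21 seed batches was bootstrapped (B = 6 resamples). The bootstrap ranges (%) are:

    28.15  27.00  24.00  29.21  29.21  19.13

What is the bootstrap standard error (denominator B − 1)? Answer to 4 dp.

Bootstrap SE is the standard deviation of the 6 replicate ranges.
Mean of replicates: (28.15 + 27.00 + 24.00 + 29.21 + 29.21 + 19.13) / 6 = 156.70000 / 6 = 26.11667
Sum of squared deviations: (+2.03333)² + (+0.88333)² + (−2.11667)² + (+3.09333)² + (+3.09333)² + (−6.98667)² = 77.34593
Variance = 77.34593 / 5 = 15.46919
SE* = √15.46919

SE* = 3.9331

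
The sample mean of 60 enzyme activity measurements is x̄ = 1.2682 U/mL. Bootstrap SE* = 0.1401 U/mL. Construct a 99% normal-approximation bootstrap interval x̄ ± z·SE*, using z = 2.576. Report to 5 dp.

(0.90730, 1.62910)

Margin = 2.576 × 0.1401 = 0.360898
Interval: 1.2682 ± 0.360898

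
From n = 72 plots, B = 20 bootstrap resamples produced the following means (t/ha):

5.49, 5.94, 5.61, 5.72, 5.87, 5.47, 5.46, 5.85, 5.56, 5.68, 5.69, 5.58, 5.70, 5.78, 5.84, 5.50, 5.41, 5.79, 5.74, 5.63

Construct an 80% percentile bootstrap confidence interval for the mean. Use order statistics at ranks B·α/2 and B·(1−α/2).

Sorted replicates: 5.41, 5.46, 5.47, 5.49, 5.50, 5.56, 5.58, 5.61, 5.63, 5.68, 5.69, 5.70, 5.72, 5.74, 5.78, 5.79, 5.84, 5.85, 5.87, 5.94
α = 0.20; lower rank = 20 × 0.100 = 2; upper rank = 20 × 0.900 = 18.
The 2nd smallest replicate is 5.46; the 18th is 5.85.

(5.46, 5.85)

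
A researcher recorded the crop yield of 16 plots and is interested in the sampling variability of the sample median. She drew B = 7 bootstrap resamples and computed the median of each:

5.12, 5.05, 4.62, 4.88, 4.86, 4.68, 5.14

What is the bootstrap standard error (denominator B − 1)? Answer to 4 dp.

Bootstrap SE is the standard deviation of the 7 replicate medians.
Mean of replicates: (5.12 + 5.05 + 4.62 + 4.88 + 4.86 + 4.68 + 5.14) / 7 = 34.35000 / 7 = 4.90714
Sum of squared deviations: (+0.21286)² + (+0.14286)² + (−0.28714)² + (−0.02714)² + (−0.04714)² + (−0.22714)² + (+0.23286)² = 0.25694
Variance = 0.25694 / 6 = 0.04282
SE* = √0.04282

SE* = 0.2069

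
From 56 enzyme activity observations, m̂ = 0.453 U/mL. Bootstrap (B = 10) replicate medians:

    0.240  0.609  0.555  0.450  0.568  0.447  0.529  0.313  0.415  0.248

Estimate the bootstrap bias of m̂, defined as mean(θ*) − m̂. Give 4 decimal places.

mean(θ*) = (0.240 + 0.609 + 0.555 + 0.450 + 0.568 + 0.447 + 0.529 + 0.313 + 0.415 + 0.248) / 10 = 0.43740
bias = 0.43740 − 0.453

bias = −0.0156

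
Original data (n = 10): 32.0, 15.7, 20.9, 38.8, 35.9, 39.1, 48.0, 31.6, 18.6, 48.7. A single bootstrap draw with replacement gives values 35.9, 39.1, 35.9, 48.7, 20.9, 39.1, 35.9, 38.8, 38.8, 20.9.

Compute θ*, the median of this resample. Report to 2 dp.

θ* = 37.35

Sorted: 20.9, 20.9, 35.9, 35.9, 35.9, 38.8, 38.8, 39.1, 39.1, 48.7
Median = average of the two middle values = 37.35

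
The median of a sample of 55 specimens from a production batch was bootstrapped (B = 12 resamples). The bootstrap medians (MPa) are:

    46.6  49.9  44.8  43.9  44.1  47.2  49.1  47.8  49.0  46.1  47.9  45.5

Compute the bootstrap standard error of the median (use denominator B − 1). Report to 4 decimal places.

Bootstrap SE is the standard deviation of the 12 replicate medians.
Mean of replicates: (46.6 + 49.9 + 44.8 + 43.9 + 44.1 + 47.2 + 49.1 + 47.8 + 49.0 + 46.1 + 47.9 + 45.5) / 12 = 561.90000 / 12 = 46.82500
Sum of squared deviations: (−0.22500)² + (+3.07500)² + (−2.02500)² + (−2.92500)² + (−2.72500)² + (+0.37500)² + (+2.27500)² + (+0.97500)² + (+2.17500)² + (−0.72500)² + (+1.07500)² + (−1.32500)² = 44.02250
Variance = 44.02250 / 11 = 4.00205
SE* = √4.00205

SE* = 2.0005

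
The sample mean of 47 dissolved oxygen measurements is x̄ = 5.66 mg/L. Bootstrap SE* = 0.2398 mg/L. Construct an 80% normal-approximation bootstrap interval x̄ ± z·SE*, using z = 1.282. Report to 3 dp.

(5.353, 5.967)

Margin = 1.282 × 0.2398 = 0.3074
Interval: 5.66 ± 0.3074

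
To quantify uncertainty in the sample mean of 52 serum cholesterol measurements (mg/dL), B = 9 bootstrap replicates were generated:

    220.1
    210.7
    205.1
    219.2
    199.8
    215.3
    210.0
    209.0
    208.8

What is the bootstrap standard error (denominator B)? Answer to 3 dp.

Bootstrap SE is the standard deviation of the 9 replicate means.
Mean of replicates: (220.1 + 210.7 + 205.1 + 219.2 + 199.8 + 215.3 + 210.0 + 209.0 + 208.8) / 9 = 1898.0000 / 9 = 210.8889
Sum of squared deviations: (+9.2111)² + (−0.1889)² + (−5.7889)² + (+8.3111)² + (−11.0889)² + (+4.4111)² + (−0.8889)² + (−1.8889)² + (−2.0889)² = 338.6089
Variance = 338.6089 / 9 = 37.6232
SE* = √37.6232

SE* = 6.134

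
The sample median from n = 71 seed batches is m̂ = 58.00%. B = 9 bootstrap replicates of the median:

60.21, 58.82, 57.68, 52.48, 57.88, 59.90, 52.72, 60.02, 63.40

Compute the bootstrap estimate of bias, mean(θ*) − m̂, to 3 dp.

bias = +0.123

mean(θ*) = (60.21 + 58.82 + 57.68 + 52.48 + 57.88 + 59.90 + 52.72 + 60.02 + 63.40) / 9 = 58.1233
bias = 58.1233 − 58.00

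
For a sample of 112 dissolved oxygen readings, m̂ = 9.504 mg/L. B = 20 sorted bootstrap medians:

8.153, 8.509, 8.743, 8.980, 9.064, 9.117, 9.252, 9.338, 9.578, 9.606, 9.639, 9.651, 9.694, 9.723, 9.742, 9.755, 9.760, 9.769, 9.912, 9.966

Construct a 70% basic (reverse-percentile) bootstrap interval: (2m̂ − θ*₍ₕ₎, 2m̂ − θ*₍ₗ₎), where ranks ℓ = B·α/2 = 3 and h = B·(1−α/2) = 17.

Percentile endpoints at ranks 3 and 17: θ*₍3₎ = 8.743, θ*₍17₎ = 9.760.
Basic interval reflects these around m̂:
  lower = 2 × 9.504 − 9.760 = 9.248
  upper = 2 × 9.504 − 8.743 = 10.265

(9.248, 10.265)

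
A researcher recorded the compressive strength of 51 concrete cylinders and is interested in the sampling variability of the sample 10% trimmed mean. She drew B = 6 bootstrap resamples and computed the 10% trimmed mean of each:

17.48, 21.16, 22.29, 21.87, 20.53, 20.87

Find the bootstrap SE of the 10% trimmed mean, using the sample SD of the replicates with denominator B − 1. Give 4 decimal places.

Bootstrap SE is the standard deviation of the 6 replicate 10% trimmed means.
Mean of replicates: (17.48 + 21.16 + 22.29 + 21.87 + 20.53 + 20.87) / 6 = 124.20000 / 6 = 20.70000
Sum of squared deviations: (−3.22000)² + (+0.46000)² + (+1.59000)² + (+1.17000)² + (−0.17000)² + (+0.17000)² = 14.53480
Variance = 14.53480 / 5 = 2.90696
SE* = √2.90696

SE* = 1.7050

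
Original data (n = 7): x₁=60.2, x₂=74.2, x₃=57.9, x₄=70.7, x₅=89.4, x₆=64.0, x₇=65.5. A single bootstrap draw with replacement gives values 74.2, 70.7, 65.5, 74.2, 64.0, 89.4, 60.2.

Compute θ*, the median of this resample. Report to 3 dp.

Sorted: 60.2, 64.0, 65.5, 70.7, 74.2, 74.2, 89.4
Median = middle value = 70.700

θ* = 70.700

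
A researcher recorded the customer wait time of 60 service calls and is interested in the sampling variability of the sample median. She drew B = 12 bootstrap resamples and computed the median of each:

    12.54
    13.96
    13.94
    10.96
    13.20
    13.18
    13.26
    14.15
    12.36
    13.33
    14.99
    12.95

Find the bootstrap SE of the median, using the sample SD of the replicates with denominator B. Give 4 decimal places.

SE* = 0.9772

Bootstrap SE is the standard deviation of the 12 replicate medians.
Mean of replicates: (12.54 + 13.96 + 13.94 + 10.96 + 13.20 + 13.18 + 13.26 + 14.15 + 12.36 + 13.33 + 14.99 + 12.95) / 12 = 158.82000 / 12 = 13.23500
Sum of squared deviations: (−0.69500)² + (+0.72500)² + (+0.70500)² + (−2.27500)² + (−0.03500)² + (−0.05500)² + (+0.02500)² + (+0.91500)² + (−0.87500)² + (+0.09500)² + (+1.75500)² + (−0.28500)² = 11.45930
Variance = 11.45930 / 12 = 0.95494
SE* = √0.95494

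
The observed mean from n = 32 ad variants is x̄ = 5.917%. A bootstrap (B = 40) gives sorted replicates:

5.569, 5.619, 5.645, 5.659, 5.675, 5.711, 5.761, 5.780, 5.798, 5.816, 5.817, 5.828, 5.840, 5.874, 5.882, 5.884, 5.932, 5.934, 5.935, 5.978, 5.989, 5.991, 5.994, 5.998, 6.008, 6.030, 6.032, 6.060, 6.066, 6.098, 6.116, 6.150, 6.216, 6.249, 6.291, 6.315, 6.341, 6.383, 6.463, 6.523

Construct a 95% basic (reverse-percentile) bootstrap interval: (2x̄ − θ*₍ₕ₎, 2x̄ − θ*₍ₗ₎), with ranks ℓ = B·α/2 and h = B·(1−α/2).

(5.371, 6.265)

Percentile endpoints at ranks 1 and 39: θ*₍1₎ = 5.569, θ*₍39₎ = 6.463.
Basic interval reflects these around x̄:
  lower = 2 × 5.917 − 6.463 = 5.371
  upper = 2 × 5.917 − 5.569 = 6.265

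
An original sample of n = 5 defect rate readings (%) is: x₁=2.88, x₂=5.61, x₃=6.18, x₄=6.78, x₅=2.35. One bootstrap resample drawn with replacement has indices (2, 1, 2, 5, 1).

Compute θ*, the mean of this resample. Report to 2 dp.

Resample values: 5.61, 2.88, 5.61, 2.35, 2.88.
Mean = (5.61 + 2.88 + 5.61 + 2.35 + 2.88) / 5 = 19.330 / 5 = 3.87

θ* = 3.87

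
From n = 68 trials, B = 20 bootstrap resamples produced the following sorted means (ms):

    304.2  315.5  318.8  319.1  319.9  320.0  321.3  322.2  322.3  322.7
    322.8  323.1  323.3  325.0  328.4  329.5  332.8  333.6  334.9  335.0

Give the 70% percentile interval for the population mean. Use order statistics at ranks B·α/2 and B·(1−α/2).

α = 0.30; lower rank = 20 × 0.150 = 3; upper rank = 20 × 0.850 = 17.
The 3rd smallest replicate is 318.8; the 17th is 332.8.

(318.8, 332.8)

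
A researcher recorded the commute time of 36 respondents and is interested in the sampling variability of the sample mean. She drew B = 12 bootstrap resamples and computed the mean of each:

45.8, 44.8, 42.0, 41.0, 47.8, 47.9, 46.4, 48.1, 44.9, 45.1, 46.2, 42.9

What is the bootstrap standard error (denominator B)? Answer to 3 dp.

Bootstrap SE is the standard deviation of the 12 replicate means.
Mean of replicates: (45.8 + 44.8 + 42.0 + 41.0 + 47.8 + 47.9 + 46.4 + 48.1 + 44.9 + 45.1 + 46.2 + 42.9) / 12 = 542.9000 / 12 = 45.2417
Sum of squared deviations: (+0.5583)² + (−0.4417)² + (−3.2417)² + (−4.2417)² + (+2.5583)² + (+2.6583)² + (+1.1583)² + (+2.8583)² + (−0.3417)² + (−0.1417)² + (+0.9583)² + (−2.3417)² = 58.6692
Variance = 58.6692 / 12 = 4.8891
SE* = √4.8891

SE* = 2.211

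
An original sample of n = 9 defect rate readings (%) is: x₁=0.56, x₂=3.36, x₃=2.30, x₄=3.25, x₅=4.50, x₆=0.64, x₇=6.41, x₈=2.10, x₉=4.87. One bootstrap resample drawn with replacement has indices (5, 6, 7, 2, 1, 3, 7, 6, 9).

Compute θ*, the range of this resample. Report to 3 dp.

θ* = 5.850

Resample values: 4.50, 0.64, 6.41, 3.36, 0.56, 2.30, 6.41, 0.64, 4.87.
Range = 6.41 − 0.56 = 5.850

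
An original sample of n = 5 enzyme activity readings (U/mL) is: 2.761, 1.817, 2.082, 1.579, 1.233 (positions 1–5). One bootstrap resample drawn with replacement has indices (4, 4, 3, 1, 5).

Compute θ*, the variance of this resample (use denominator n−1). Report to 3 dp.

Resample values: 1.579, 1.579, 2.082, 2.761, 1.233.
Mean = 1.8468; sum of squared deviations = 1.4113
s² = 1.4113 / 4 = 0.3528

θ* = 0.353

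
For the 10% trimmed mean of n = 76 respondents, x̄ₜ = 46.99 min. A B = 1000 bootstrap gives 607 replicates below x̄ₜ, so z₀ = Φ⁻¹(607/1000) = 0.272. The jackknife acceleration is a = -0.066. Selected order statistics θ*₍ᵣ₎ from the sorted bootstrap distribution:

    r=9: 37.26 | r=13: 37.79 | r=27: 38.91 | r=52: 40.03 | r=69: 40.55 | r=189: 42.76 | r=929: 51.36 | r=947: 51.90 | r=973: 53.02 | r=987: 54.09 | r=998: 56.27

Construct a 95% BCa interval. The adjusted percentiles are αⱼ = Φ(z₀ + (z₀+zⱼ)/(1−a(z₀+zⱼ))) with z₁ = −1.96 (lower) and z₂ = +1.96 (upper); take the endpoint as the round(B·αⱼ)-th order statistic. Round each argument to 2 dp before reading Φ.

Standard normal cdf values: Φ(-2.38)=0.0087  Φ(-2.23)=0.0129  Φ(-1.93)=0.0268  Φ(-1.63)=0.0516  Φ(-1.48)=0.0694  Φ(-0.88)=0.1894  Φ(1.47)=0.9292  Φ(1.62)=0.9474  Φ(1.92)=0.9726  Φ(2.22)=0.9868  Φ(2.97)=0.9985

(40.03, 54.09)

Lower: z₀ + z₁ = 0.272 + (-1.960) = -1.688; 1 − a(z₀+z₁) = 1 − (-0.066)(-1.688) = 0.8886; argument = 0.272 + (-1.688)/0.8886 = -1.6276 → -1.63.
α₁ = Φ(-1.63) = 0.0516; rank = round(1000 × 0.0516) = 52; θ*₍52₎ = 40.03.
Upper: z₀ + z₂ = 2.232; 1 − a(z₀+z₂) = 1.1473; argument = 2.2174 → 2.22; α₂ = 0.9868; rank = 987; θ*₍987₎ = 54.09.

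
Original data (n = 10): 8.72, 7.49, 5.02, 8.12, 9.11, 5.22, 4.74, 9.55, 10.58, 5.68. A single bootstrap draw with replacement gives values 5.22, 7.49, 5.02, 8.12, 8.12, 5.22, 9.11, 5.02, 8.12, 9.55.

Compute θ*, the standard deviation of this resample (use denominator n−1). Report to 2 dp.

Mean = 7.0990; sum of squared deviations = 29.0375
s² = 29.0375 / 9 = 3.2264
s = √3.2264 = 1.80

θ* = 1.80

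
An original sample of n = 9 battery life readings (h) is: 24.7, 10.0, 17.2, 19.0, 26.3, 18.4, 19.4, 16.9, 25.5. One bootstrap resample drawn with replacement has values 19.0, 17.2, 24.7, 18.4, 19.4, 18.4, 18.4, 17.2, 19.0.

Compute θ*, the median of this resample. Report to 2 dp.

θ* = 18.40

Sorted: 17.2, 17.2, 18.4, 18.4, 18.4, 19.0, 19.0, 19.4, 24.7
Median = middle value = 18.40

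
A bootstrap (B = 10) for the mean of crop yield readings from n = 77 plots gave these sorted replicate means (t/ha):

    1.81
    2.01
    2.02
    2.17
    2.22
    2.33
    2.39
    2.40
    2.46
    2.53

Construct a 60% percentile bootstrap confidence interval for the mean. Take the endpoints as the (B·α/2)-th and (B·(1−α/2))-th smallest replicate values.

(2.01, 2.40)

α = 0.40; lower rank = 10 × 0.200 = 2; upper rank = 10 × 0.800 = 8.
The 2nd smallest replicate is 2.01; the 8th is 2.40.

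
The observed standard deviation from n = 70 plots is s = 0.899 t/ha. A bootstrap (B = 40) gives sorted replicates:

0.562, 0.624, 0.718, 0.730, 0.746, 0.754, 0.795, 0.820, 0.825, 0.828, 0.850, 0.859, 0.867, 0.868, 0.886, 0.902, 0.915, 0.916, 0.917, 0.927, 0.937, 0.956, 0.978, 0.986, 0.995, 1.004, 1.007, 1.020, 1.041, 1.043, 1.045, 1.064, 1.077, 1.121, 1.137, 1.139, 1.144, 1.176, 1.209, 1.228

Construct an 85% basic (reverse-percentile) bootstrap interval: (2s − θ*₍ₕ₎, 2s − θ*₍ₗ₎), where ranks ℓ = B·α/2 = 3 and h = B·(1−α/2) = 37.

(0.654, 1.080)

Percentile endpoints at ranks 3 and 37: θ*₍3₎ = 0.718, θ*₍37₎ = 1.144.
Basic interval reflects these around s:
  lower = 2 × 0.899 − 1.144 = 0.654
  upper = 2 × 0.899 − 0.718 = 1.080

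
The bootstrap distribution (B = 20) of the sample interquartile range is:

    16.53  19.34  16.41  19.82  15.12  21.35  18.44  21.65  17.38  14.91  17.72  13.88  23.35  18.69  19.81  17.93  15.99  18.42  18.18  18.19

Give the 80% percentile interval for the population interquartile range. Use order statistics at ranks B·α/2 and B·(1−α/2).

(14.91, 21.35)

Sorted replicates: 13.88, 14.91, 15.12, 15.99, 16.41, 16.53, 17.38, 17.72, 17.93, 18.18, 18.19, 18.42, 18.44, 18.69, 19.34, 19.81, 19.82, 21.35, 21.65, 23.35
α = 0.20; lower rank = 20 × 0.100 = 2; upper rank = 20 × 0.900 = 18.
The 2nd smallest replicate is 14.91; the 18th is 21.35.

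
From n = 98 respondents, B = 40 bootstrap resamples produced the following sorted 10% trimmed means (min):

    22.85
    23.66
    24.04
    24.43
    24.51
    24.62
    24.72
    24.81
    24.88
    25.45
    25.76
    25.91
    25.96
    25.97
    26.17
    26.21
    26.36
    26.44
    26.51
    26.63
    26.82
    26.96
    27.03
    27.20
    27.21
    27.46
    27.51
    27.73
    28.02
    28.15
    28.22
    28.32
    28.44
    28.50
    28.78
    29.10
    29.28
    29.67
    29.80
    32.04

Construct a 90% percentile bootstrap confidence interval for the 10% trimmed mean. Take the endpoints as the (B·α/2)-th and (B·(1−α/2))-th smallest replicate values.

(23.66, 29.67)

α = 0.10; lower rank = 40 × 0.050 = 2; upper rank = 40 × 0.950 = 38.
The 2nd smallest replicate is 23.66; the 38th is 29.67.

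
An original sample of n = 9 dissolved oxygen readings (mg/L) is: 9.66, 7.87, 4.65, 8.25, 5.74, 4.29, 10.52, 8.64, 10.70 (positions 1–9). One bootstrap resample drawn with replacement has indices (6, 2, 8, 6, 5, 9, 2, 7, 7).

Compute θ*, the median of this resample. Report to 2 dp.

Resample values: 4.29, 7.87, 8.64, 4.29, 5.74, 10.70, 7.87, 10.52, 10.52.
Sorted: 4.29, 4.29, 5.74, 7.87, 7.87, 8.64, 10.52, 10.52, 10.70
Median = middle value = 7.87

θ* = 7.87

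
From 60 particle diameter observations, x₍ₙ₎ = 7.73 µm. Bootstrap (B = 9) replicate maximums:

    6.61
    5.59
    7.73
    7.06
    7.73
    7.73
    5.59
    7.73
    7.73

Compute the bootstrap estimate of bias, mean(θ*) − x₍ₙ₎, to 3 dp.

mean(θ*) = (6.61 + 5.59 + 7.73 + 7.06 + 7.73 + 7.73 + 5.59 + 7.73 + 7.73) / 9 = 7.0556
bias = 7.0556 − 7.73

bias = −0.674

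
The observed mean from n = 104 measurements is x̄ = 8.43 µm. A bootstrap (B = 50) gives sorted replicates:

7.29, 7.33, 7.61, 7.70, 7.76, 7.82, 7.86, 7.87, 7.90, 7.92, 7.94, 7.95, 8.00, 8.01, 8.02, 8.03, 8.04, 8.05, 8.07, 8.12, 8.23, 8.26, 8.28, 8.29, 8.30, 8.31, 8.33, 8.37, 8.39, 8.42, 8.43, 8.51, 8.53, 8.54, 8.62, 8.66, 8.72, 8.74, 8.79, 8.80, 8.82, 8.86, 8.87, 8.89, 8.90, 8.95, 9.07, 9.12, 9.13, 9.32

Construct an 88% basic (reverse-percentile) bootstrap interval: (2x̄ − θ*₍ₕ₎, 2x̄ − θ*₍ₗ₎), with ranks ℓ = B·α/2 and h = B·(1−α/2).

(7.79, 9.25)

Percentile endpoints at ranks 3 and 47: θ*₍3₎ = 7.61, θ*₍47₎ = 9.07.
Basic interval reflects these around x̄:
  lower = 2 × 8.43 − 9.07 = 7.79
  upper = 2 × 8.43 − 7.61 = 9.25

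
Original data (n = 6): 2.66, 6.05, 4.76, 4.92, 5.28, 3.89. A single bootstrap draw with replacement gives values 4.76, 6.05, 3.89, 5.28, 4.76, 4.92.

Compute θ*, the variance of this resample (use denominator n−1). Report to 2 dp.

Mean = 4.9433; sum of squared deviations = 2.5153
s² = 2.5153 / 5 = 0.5031

θ* = 0.50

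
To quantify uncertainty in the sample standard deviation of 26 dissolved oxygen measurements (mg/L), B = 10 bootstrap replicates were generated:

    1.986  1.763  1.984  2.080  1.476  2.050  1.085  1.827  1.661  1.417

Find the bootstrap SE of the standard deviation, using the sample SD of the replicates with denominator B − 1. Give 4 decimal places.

Bootstrap SE is the standard deviation of the 10 replicate standard deviations.
Mean of replicates: (1.986 + 1.763 + 1.984 + 2.080 + 1.476 + 2.050 + 1.085 + 1.827 + 1.661 + 1.417) / 10 = 17.32900 / 10 = 1.73290
Sum of squared deviations: (+0.25310)² + (+0.03010)² + (+0.25110)² + (+0.34710)² + (−0.25690)² + (+0.31710)² + (−0.64790)² + (+0.09410)² + (−0.07190)² + (−0.31590)² = 0.94864
Variance = 0.94864 / 9 = 0.10540
SE* = √0.10540

SE* = 0.3247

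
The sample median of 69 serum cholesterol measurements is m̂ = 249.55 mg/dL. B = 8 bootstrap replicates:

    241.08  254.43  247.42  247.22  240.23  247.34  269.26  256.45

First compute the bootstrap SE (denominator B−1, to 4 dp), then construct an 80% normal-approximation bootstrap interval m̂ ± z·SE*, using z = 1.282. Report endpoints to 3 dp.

(237.415, 261.685)

Mean of replicates = 250.4288; sum of squared deviations = 627.1841; SE* = √(627.1841/7) = 9.4656
Margin = 1.282 × 9.4656 = 12.1349
Interval: 249.55 ± 12.1349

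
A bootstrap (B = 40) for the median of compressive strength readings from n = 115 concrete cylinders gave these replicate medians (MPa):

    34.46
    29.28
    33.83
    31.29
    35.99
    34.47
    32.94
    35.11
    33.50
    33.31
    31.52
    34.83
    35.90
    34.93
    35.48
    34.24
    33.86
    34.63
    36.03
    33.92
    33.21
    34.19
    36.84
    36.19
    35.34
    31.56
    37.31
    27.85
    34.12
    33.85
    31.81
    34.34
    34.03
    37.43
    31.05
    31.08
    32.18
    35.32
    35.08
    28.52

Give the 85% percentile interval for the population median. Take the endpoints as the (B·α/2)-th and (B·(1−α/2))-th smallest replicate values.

Sorted replicates: 27.85, 28.52, 29.28, 31.05, 31.08, 31.29, 31.52, 31.56, 31.81, 32.18, 32.94, 33.21, 33.31, 33.50, 33.83, 33.85, 33.86, 33.92, 34.03, 34.12, 34.19, 34.24, 34.34, 34.46, 34.47, 34.63, 34.83, 34.93, 35.08, 35.11, 35.32, 35.34, 35.48, 35.90, 35.99, 36.03, 36.19, 36.84, 37.31, 37.43
α = 0.15; lower rank = 40 × 0.075 = 3; upper rank = 40 × 0.925 = 37.
The 3rd smallest replicate is 29.28; the 37th is 36.19.

(29.28, 36.19)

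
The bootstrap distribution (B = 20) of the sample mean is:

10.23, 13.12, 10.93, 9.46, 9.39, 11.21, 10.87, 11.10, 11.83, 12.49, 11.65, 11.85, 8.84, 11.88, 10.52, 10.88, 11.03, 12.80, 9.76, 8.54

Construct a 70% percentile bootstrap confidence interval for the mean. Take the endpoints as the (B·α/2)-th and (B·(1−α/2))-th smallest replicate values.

(9.39, 11.88)

Sorted replicates: 8.54, 8.84, 9.39, 9.46, 9.76, 10.23, 10.52, 10.87, 10.88, 10.93, 11.03, 11.10, 11.21, 11.65, 11.83, 11.85, 11.88, 12.49, 12.80, 13.12
α = 0.30; lower rank = 20 × 0.150 = 3; upper rank = 20 × 0.850 = 17.
The 3rd smallest replicate is 9.39; the 17th is 11.88.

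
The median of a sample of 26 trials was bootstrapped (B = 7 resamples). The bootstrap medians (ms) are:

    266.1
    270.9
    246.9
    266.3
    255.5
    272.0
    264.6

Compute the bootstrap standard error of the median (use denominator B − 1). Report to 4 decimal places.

Bootstrap SE is the standard deviation of the 7 replicate medians.
Mean of replicates: (266.1 + 270.9 + 246.9 + 266.3 + 255.5 + 272.0 + 264.6) / 7 = 1842.30000 / 7 = 263.18571
Sum of squared deviations: (+2.91429)² + (+7.71429)² + (−16.28571)² + (+3.11429)² + (−7.68571)² + (+8.81429)² + (+1.41429)² = 481.68857
Variance = 481.68857 / 6 = 80.28143
SE* = √80.28143

SE* = 8.9600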